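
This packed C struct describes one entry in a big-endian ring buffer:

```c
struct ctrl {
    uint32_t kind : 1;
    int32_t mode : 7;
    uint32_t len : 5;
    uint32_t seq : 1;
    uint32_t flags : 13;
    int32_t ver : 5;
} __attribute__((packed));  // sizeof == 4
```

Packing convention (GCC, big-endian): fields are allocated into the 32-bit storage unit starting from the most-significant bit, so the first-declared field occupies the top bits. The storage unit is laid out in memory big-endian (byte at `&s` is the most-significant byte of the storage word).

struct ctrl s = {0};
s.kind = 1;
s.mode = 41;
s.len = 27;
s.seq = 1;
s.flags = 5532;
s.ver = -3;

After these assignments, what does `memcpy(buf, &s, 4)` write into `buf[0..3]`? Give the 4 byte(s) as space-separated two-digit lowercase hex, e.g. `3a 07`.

a9 de b3 9d

[31+:1] kind=1 & 0x1 = 0x1; word=0x80000000
[24+:7] mode=41 & 0x7f = 0x29; word=0xa9000000
[19+:5] len=27 & 0x1f = 0x1b; word=0xa9d80000
[18+:1] seq=1 & 0x1 = 0x1; word=0xa9dc0000
[5+:13] flags=5532 & 0x1fff = 0x159c; word=0xa9deb380
[0+:5] ver=-3 & 0x1f = 0x1d; word=0xa9deb39d
word = 0xa9deb39d → big-endian bytes:
  [0]=0xa9  [1]=0xde  [2]=0xb3  [3]=0x9d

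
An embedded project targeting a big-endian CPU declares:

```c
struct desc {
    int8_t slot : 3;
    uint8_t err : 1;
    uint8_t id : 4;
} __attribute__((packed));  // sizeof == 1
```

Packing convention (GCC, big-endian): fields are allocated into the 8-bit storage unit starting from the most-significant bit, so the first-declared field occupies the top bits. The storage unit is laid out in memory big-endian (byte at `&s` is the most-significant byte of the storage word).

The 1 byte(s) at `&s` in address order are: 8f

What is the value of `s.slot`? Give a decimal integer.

-4

[0]=0x8f (big-endian) → word 0x8f
slot [5+:3] = (word>>5) & 0x7 = 4  ←
err [4+:1] = (word>>4) & 0x1 = 0
id [0+:4] = (word>>0) & 0xf = 15
slot signed 3b, MSB=1: 4 - 8 = -4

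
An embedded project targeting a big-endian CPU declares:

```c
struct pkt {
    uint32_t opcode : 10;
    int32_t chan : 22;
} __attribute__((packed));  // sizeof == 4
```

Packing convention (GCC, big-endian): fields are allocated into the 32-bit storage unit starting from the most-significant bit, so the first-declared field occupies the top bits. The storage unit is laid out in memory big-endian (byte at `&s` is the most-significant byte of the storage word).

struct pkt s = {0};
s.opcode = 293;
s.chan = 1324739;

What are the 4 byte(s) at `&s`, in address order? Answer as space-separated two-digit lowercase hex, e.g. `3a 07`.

49 54 36 c3

opcode:10 = 293 → 0x125 << 22 → word 0x49400000
chan:22 = 1324739 → 0x1436c3 << 0 → word 0x495436c3
word = 0x495436c3 → big-endian bytes:
  [0]=0x49  [1]=0x54  [2]=0x36  [3]=0xc3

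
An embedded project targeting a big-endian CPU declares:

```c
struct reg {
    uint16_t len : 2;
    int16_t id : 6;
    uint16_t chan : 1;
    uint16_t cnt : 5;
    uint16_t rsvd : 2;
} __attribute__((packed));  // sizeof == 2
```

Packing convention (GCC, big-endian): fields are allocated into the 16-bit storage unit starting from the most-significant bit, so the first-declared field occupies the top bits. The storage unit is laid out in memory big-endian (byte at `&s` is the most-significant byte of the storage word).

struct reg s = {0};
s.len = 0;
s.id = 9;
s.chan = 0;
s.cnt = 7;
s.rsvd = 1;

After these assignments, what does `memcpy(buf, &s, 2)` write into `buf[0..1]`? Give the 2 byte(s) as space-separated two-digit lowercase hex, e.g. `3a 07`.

09 1d

[14+:2] len=0 & 0x3 = 0x0; word=0x0000
[8+:6] id=9 & 0x3f = 0x9; word=0x0900
[7+:1] chan=0 & 0x1 = 0x0; word=0x0900
[2+:5] cnt=7 & 0x1f = 0x7; word=0x091c
[0+:2] rsvd=1 & 0x3 = 0x1; word=0x091d
word = 0x091d → big-endian bytes:
  [0]=0x09  [1]=0x1d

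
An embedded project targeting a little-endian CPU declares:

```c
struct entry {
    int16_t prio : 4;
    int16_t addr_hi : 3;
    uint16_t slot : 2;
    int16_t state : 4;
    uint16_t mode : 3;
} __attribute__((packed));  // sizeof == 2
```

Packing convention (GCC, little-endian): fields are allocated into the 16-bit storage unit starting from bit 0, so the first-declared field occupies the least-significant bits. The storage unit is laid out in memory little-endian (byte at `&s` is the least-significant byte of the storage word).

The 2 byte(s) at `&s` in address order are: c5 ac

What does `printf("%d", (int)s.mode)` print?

[0]=0xc5 [1]=0xac (little-endian) → word 0xacc5
prio [0+:4] = (word>>0) & 0xf = 5
addr_hi [4+:3] = (word>>4) & 0x7 = 4
slot [7+:2] = (word>>7) & 0x3 = 1
state [9+:4] = (word>>9) & 0xf = 6
mode [13+:3] = (word>>13) & 0x7 = 5  ←

5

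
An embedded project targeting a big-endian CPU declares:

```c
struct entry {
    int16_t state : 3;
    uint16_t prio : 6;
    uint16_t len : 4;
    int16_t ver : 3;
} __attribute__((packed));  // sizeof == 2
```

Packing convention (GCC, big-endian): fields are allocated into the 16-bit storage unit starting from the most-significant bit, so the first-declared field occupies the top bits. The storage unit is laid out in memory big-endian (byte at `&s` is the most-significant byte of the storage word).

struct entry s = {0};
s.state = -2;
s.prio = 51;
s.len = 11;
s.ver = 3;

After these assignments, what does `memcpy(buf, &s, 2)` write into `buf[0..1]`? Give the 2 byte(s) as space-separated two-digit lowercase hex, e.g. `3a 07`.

[13+:3] state=-2 & 0x7 = 0x6; word=0xc000
[7+:6] prio=51 & 0x3f = 0x33; word=0xd980
[3+:4] len=11 & 0xf = 0xb; word=0xd9d8
[0+:3] ver=3 & 0x7 = 0x3; word=0xd9db
word = 0xd9db → big-endian bytes:
  [0]=0xd9  [1]=0xdb

d9 db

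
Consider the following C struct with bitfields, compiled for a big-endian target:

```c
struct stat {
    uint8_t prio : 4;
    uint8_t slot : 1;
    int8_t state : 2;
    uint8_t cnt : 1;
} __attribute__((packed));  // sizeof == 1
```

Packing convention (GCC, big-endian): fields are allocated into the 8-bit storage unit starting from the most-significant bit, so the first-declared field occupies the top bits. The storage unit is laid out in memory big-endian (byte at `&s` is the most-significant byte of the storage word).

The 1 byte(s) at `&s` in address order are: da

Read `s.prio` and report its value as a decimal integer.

[0]=0xda (big-endian) → word 0xda
prio [4+:4] = (word>>4) & 0xf = 13  ←
slot [3+:1] = (word>>3) & 0x1 = 1
state [1+:2] = (word>>1) & 0x3 = 1
cnt [0+:1] = (word>>0) & 0x1 = 0

13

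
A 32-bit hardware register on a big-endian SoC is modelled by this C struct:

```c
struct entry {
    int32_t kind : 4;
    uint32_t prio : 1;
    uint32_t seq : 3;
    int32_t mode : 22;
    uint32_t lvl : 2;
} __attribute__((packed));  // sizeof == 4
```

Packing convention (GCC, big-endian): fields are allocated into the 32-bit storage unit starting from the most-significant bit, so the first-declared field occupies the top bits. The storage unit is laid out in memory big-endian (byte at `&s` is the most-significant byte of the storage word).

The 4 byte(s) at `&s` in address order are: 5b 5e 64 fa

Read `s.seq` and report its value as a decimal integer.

3

[0]=0x5b [1]=0x5e [2]=0x64 [3]=0xfa (big-endian) → word 0x5b5e64fa
kind:4 @ bit 28 → (0x5b5e64fa>>28)&0xf = 0x5
prio:1 @ bit 27 → (0x5b5e64fa>>27)&0x1 = 0x1
seq:3 @ bit 24 → (0x5b5e64fa>>24)&0x7 = 0x3  ←
mode:22 @ bit 2 → (0x5b5e64fa>>2)&0x3fffff = 0x17993e
lvl:2 @ bit 0 → (0x5b5e64fa>>0)&0x3 = 0x2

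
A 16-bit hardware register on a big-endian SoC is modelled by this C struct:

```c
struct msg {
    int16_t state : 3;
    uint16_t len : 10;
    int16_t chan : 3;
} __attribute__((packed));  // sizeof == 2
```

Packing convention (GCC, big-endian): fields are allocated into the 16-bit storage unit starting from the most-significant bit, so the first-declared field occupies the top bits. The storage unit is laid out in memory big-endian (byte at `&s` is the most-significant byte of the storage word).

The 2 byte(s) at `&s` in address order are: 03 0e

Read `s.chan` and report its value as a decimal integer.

-2

[0]=0x03 [1]=0x0e (big-endian) → word 0x030e
state:3 @ bit 13 → (0x030e>>13)&0x7 = 0x0
len:10 @ bit 3 → (0x030e>>3)&0x3ff = 0x61
chan:3 @ bit 0 → (0x030e>>0)&0x7 = 0x6  ←
chan signed 3b, MSB=1: 6 - 8 = -2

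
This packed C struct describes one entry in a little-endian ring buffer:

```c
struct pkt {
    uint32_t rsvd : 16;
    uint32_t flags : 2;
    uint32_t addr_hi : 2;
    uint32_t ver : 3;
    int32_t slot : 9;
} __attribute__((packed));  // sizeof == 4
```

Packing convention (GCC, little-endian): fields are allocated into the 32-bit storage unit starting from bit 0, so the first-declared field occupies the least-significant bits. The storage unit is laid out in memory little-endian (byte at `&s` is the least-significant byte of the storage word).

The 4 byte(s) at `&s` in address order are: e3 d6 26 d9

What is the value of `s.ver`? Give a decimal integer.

2

[0]=0xe3 [1]=0xd6 [2]=0x26 [3]=0xd9 (little-endian) → word 0xd926d6e3
rsvd:16 @ bit 0 → (0xd926d6e3>>0)&0xffff = 0xd6e3
flags:2 @ bit 16 → (0xd926d6e3>>16)&0x3 = 0x2
addr_hi:2 @ bit 18 → (0xd926d6e3>>18)&0x3 = 0x1
ver:3 @ bit 20 → (0xd926d6e3>>20)&0x7 = 0x2  ←
slot:9 @ bit 23 → (0xd926d6e3>>23)&0x1ff = 0x1b2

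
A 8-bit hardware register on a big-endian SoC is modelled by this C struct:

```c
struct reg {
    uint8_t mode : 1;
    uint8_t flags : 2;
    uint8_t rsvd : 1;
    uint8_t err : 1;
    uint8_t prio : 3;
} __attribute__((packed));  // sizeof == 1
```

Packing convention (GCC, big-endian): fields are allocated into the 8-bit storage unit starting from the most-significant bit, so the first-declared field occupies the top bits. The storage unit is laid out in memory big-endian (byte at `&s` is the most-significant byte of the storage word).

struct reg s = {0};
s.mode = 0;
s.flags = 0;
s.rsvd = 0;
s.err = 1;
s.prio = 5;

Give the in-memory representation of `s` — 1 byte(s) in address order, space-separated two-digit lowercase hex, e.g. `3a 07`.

[7+:1] mode=0 & 0x1 = 0x0; word=0x00
[5+:2] flags=0 & 0x3 = 0x0; word=0x00
[4+:1] rsvd=0 & 0x1 = 0x0; word=0x00
[3+:1] err=1 & 0x1 = 0x1; word=0x08
[0+:3] prio=5 & 0x7 = 0x5; word=0x0d
word = 0x0d → big-endian bytes:
  [0]=0x0d

0d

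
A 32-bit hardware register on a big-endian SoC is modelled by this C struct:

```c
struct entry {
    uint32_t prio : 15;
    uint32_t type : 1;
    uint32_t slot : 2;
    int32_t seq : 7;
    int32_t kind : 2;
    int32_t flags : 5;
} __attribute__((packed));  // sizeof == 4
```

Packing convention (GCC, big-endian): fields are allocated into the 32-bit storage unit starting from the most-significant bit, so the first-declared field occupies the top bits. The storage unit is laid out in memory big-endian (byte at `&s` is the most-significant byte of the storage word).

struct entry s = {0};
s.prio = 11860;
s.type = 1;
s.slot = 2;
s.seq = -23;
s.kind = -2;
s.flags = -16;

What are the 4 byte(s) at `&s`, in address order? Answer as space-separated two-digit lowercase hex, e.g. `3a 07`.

prio (15b) val=11860 bits=0x2e54 at bit 17: 0x5ca80000
type (1b) val=1 bits=0x1 at bit 16: 0x5ca90000
slot (2b) val=2 bits=0x2 at bit 14: 0x5ca98000
seq (7b) val=-23 bits=0x69 at bit 7: 0x5ca9b480
kind (2b) val=-2 bits=0x2 at bit 5: 0x5ca9b4c0
flags (5b) val=-16 bits=0x10 at bit 0: 0x5ca9b4d0
word = 0x5ca9b4d0 → big-endian bytes:
  [0]=0x5c  [1]=0xa9  [2]=0xb4  [3]=0xd0

5c a9 b4 d0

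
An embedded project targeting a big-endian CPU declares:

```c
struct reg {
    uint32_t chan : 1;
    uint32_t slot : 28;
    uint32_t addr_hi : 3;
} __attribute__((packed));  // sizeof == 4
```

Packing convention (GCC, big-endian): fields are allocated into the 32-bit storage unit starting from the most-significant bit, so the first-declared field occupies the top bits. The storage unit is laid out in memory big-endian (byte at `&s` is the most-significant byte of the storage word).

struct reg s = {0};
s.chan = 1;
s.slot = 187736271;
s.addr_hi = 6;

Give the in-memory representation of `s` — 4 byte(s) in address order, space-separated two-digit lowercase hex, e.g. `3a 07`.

d9 85 06 7e

[31+:1] chan=1 & 0x1 = 0x1; word=0x80000000
[3+:28] slot=187736271 & 0xfffffff = 0xb30a0cf; word=0xd9850678
[0+:3] addr_hi=6 & 0x7 = 0x6; word=0xd985067e
word = 0xd985067e → big-endian bytes:
  [0]=0xd9  [1]=0x85  [2]=0x06  [3]=0x7e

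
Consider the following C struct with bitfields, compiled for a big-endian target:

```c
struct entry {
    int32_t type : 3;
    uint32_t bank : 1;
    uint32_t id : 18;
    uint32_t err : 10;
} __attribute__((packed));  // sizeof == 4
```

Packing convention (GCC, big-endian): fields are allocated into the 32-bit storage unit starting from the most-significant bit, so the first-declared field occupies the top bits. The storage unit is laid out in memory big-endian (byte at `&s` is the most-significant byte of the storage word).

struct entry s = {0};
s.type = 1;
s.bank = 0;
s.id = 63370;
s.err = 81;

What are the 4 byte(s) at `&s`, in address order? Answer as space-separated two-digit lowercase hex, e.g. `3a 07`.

23 de 28 51

type (3b) val=1 bits=0x1 at bit 29: 0x20000000
bank (1b) val=0 bits=0x0 at bit 28: 0x20000000
id (18b) val=63370 bits=0xf78a at bit 10: 0x23de2800
err (10b) val=81 bits=0x51 at bit 0: 0x23de2851
word = 0x23de2851 → big-endian bytes:
  [0]=0x23  [1]=0xde  [2]=0x28  [3]=0x51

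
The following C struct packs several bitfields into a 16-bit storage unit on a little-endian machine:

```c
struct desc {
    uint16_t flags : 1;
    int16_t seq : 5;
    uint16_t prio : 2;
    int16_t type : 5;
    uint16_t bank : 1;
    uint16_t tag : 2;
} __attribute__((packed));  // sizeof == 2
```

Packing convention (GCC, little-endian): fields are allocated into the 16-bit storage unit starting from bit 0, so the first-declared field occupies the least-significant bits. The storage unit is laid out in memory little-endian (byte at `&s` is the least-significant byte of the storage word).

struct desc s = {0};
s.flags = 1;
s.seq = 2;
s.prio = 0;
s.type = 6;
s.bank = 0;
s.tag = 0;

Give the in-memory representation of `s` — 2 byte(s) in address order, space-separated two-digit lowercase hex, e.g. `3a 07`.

flags (1b) val=1 bits=0x1 at bit 0: 0x0001
seq (5b) val=2 bits=0x2 at bit 1: 0x0005
prio (2b) val=0 bits=0x0 at bit 6: 0x0005
type (5b) val=6 bits=0x6 at bit 8: 0x0605
bank (1b) val=0 bits=0x0 at bit 13: 0x0605
tag (2b) val=0 bits=0x0 at bit 14: 0x0605
word = 0x0605 → little-endian bytes:
  [0]=0x05  [1]=0x06

05 06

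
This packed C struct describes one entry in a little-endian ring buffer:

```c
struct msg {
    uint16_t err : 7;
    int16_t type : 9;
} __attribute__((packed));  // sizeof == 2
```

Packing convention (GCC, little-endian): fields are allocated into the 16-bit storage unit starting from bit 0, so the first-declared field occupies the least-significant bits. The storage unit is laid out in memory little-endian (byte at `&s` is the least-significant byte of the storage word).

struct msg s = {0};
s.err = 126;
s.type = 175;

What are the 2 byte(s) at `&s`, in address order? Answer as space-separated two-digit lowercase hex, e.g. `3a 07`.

fe 57

[0+:7] err=126 & 0x7f = 0x7e; word=0x007e
[7+:9] type=175 & 0x1ff = 0xaf; word=0x57fe
word = 0x57fe → little-endian bytes:
  [0]=0xfe  [1]=0x57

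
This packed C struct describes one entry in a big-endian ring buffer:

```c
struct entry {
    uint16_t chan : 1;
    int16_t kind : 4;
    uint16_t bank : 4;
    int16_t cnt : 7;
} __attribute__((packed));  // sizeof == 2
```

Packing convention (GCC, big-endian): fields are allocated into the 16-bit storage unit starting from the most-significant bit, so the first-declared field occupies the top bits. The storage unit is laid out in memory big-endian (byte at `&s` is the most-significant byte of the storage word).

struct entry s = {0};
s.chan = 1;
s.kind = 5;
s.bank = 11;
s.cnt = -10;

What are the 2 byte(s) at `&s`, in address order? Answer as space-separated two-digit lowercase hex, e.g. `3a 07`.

chan (1b) val=1 bits=0x1 at bit 15: 0x8000
kind (4b) val=5 bits=0x5 at bit 11: 0xa800
bank (4b) val=11 bits=0xb at bit 7: 0xad80
cnt (7b) val=-10 bits=0x76 at bit 0: 0xadf6
word = 0xadf6 → big-endian bytes:
  [0]=0xad  [1]=0xf6

ad f6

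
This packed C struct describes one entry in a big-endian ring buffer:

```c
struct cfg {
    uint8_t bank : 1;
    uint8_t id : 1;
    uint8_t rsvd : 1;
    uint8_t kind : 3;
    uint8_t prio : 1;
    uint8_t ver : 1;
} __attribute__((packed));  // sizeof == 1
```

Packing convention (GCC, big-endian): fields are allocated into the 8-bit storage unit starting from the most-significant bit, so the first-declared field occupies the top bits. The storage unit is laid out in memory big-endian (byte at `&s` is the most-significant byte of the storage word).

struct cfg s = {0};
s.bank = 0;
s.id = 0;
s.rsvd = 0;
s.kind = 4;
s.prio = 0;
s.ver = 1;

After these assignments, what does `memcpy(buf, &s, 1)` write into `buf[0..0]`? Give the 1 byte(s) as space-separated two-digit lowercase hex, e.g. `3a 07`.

11

[7+:1] bank=0 & 0x1 = 0x0; word=0x00
[6+:1] id=0 & 0x1 = 0x0; word=0x00
[5+:1] rsvd=0 & 0x1 = 0x0; word=0x00
[2+:3] kind=4 & 0x7 = 0x4; word=0x10
[1+:1] prio=0 & 0x1 = 0x0; word=0x10
[0+:1] ver=1 & 0x1 = 0x1; word=0x11
word = 0x11 → big-endian bytes:
  [0]=0x11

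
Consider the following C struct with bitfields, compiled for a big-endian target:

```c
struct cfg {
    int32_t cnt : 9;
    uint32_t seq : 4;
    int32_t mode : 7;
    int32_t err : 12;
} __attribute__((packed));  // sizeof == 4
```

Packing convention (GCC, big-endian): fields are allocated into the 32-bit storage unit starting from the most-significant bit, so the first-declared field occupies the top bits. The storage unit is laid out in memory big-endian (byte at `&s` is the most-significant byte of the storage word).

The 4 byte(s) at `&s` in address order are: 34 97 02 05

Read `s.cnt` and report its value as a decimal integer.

105

[0]=0x34 [1]=0x97 [2]=0x02 [3]=0x05 (big-endian) → word 0x34970205
cnt:9 @ bit 23 → (0x34970205>>23)&0x1ff = 0x69  ←
seq:4 @ bit 19 → (0x34970205>>19)&0xf = 0x2
mode:7 @ bit 12 → (0x34970205>>12)&0x7f = 0x70
err:12 @ bit 0 → (0x34970205>>0)&0xfff = 0x205
cnt signed 9b, MSB=0: value = 105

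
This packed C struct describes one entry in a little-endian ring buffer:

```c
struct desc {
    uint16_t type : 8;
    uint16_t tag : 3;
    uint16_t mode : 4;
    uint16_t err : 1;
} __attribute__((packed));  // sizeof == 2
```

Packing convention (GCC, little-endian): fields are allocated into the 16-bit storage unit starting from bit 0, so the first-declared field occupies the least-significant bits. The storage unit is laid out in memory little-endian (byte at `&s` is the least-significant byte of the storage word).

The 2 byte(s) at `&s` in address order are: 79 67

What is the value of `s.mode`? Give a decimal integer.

12

[0]=0x79 [1]=0x67 (little-endian) → word 0x6779
type [0+:8] = (word>>0) & 0xff = 121
tag [8+:3] = (word>>8) & 0x7 = 7
mode [11+:4] = (word>>11) & 0xf = 12  ←
err [15+:1] = (word>>15) & 0x1 = 0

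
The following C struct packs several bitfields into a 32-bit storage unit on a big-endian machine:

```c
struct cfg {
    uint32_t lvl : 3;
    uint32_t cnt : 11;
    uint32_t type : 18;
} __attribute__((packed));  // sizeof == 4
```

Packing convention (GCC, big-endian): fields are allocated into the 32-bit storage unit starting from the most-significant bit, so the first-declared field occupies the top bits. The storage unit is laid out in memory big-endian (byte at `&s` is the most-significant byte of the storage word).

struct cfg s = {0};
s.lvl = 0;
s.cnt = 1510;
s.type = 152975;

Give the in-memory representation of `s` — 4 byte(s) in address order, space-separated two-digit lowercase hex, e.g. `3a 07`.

lvl:3 = 0 → 0x0 << 29 → word 0x00000000
cnt:11 = 1510 → 0x5e6 << 18 → word 0x17980000
type:18 = 152975 → 0x2558f << 0 → word 0x179a558f
word = 0x179a558f → big-endian bytes:
  [0]=0x17  [1]=0x9a  [2]=0x55  [3]=0x8f

17 9a 55 8f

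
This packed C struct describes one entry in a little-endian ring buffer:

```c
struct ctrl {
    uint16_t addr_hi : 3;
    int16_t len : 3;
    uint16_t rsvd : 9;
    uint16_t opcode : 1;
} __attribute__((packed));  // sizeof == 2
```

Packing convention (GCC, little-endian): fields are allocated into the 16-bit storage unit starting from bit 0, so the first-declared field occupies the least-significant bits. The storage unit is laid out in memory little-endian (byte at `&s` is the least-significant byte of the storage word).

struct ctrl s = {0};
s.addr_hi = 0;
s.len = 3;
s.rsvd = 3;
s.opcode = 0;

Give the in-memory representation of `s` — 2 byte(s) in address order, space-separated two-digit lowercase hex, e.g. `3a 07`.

d8 00

addr_hi (3b) val=0 bits=0x0 at bit 0: 0x0000
len (3b) val=3 bits=0x3 at bit 3: 0x0018
rsvd (9b) val=3 bits=0x3 at bit 6: 0x00d8
opcode (1b) val=0 bits=0x0 at bit 15: 0x00d8
word = 0x00d8 → little-endian bytes:
  [0]=0xd8  [1]=0x00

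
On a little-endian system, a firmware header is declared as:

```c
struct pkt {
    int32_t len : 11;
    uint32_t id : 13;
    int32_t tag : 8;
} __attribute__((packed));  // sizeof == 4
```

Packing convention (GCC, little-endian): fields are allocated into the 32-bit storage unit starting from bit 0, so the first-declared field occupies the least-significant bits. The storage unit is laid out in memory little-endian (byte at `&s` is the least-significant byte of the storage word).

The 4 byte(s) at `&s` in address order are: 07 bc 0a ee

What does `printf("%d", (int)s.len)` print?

-1017

[0]=0x07 [1]=0xbc [2]=0x0a [3]=0xee (little-endian) → word 0xee0abc07
len:11 @ bit 0 → (0xee0abc07>>0)&0x7ff = 0x407  ←
id:13 @ bit 11 → (0xee0abc07>>11)&0x1fff = 0x157
tag:8 @ bit 24 → (0xee0abc07>>24)&0xff = 0xee
len signed 11b, MSB=1: 1031 - 2048 = -1017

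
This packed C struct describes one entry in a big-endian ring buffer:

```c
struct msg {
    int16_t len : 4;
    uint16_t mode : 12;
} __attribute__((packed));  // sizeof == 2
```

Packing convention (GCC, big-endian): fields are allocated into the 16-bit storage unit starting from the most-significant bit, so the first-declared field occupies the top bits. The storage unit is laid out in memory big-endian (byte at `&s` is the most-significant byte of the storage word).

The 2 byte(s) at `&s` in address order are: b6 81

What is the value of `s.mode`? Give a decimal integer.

[0]=0xb6 [1]=0x81 (big-endian) → word 0xb681
len:4 @ bit 12 → (0xb681>>12)&0xf = 0xb
mode:12 @ bit 0 → (0xb681>>0)&0xfff = 0x681  ←

1665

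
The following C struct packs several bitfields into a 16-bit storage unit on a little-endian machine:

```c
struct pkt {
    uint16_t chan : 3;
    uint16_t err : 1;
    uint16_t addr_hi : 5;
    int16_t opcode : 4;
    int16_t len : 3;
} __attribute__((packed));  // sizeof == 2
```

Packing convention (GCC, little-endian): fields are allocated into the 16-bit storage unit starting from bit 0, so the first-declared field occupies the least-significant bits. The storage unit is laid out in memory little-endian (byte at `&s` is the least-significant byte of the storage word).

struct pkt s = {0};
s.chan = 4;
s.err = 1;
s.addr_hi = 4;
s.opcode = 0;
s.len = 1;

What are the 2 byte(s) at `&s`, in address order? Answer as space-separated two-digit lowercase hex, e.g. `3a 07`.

4c 20

chan (3b) val=4 bits=0x4 at bit 0: 0x0004
err (1b) val=1 bits=0x1 at bit 3: 0x000c
addr_hi (5b) val=4 bits=0x4 at bit 4: 0x004c
opcode (4b) val=0 bits=0x0 at bit 9: 0x004c
len (3b) val=1 bits=0x1 at bit 13: 0x204c
word = 0x204c → little-endian bytes:
  [0]=0x4c  [1]=0x20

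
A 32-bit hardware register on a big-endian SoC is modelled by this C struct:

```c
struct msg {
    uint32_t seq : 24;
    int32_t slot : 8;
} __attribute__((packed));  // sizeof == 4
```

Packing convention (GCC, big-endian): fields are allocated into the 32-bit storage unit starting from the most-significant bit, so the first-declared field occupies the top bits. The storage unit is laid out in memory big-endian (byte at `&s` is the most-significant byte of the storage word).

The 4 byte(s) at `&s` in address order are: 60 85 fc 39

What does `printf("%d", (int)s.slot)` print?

57

[0]=0x60 [1]=0x85 [2]=0xfc [3]=0x39 (big-endian) → word 0x6085fc39
seq:24 @ bit 8 → (0x6085fc39>>8)&0xffffff = 0x6085fc
slot:8 @ bit 0 → (0x6085fc39>>0)&0xff = 0x39  ←
slot signed 8b, MSB=0: value = 57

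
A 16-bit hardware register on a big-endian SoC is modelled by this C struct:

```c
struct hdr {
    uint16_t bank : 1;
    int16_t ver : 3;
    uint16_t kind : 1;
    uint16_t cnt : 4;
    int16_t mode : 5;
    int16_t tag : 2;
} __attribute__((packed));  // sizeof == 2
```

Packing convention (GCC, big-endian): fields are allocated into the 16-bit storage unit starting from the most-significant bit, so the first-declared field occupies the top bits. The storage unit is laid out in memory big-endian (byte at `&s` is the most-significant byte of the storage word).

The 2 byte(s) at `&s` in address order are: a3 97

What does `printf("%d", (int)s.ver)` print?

2

[0]=0xa3 [1]=0x97 (big-endian) → word 0xa397
bank:1 @ bit 15 → (0xa397>>15)&0x1 = 0x1
ver:3 @ bit 12 → (0xa397>>12)&0x7 = 0x2  ←
kind:1 @ bit 11 → (0xa397>>11)&0x1 = 0x0
cnt:4 @ bit 7 → (0xa397>>7)&0xf = 0x7
mode:5 @ bit 2 → (0xa397>>2)&0x1f = 0x5
tag:2 @ bit 0 → (0xa397>>0)&0x3 = 0x3
ver signed 3b, MSB=0: value = 2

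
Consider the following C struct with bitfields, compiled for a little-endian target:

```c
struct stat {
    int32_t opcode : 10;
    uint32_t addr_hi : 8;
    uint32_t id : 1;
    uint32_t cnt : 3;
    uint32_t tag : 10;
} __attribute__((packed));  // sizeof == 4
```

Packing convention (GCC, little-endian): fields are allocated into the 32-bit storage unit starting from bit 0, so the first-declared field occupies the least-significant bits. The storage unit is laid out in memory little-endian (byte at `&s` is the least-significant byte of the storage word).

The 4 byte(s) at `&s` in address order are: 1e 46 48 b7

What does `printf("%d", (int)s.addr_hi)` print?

17

[0]=0x1e [1]=0x46 [2]=0x48 [3]=0xb7 (little-endian) → word 0xb748461e
opcode [0+:10] = (word>>0) & 0x3ff = 542
addr_hi [10+:8] = (word>>10) & 0xff = 17  ←
id [18+:1] = (word>>18) & 0x1 = 0
cnt [19+:3] = (word>>19) & 0x7 = 1
tag [22+:10] = (word>>22) & 0x3ff = 733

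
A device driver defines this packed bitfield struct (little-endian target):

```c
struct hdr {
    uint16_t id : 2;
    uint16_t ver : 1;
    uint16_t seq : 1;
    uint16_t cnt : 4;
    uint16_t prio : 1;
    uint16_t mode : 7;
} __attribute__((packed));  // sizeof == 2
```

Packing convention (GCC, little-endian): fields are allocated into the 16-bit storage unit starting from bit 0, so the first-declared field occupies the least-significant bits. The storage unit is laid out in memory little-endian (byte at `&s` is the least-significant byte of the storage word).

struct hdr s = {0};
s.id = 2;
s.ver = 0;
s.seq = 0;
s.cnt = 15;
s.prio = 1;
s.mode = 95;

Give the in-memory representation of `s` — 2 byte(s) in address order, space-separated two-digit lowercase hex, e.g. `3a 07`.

id:2 = 2 → 0x2 << 0 → word 0x0002
ver:1 = 0 → 0x0 << 2 → word 0x0002
seq:1 = 0 → 0x0 << 3 → word 0x0002
cnt:4 = 15 → 0xf << 4 → word 0x00f2
prio:1 = 1 → 0x1 << 8 → word 0x01f2
mode:7 = 95 → 0x5f << 9 → word 0xbff2
word = 0xbff2 → little-endian bytes:
  [0]=0xf2  [1]=0xbf

f2 bf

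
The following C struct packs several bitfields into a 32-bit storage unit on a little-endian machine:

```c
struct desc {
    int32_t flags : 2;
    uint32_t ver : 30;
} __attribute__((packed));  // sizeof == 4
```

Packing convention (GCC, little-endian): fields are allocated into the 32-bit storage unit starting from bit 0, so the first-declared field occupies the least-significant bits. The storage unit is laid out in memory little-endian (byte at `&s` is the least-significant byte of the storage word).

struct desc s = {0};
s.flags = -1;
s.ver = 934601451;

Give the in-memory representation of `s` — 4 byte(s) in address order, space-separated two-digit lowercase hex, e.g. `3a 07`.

af 8b d3 de

flags (2b) val=-1 bits=0x3 at bit 0: 0x00000003
ver (30b) val=934601451 bits=0x37b4e2eb at bit 2: 0xded38baf
word = 0xded38baf → little-endian bytes:
  [0]=0xaf  [1]=0x8b  [2]=0xd3  [3]=0xde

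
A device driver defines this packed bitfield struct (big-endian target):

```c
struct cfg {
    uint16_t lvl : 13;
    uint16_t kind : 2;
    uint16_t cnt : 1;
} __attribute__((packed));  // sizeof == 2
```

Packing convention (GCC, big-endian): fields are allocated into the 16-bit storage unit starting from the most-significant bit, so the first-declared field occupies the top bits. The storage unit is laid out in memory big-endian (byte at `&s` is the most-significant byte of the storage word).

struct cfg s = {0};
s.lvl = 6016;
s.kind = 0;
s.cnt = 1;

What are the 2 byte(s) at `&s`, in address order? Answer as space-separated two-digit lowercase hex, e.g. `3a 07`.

[3+:13] lvl=6016 & 0x1fff = 0x1780; word=0xbc00
[1+:2] kind=0 & 0x3 = 0x0; word=0xbc00
[0+:1] cnt=1 & 0x1 = 0x1; word=0xbc01
word = 0xbc01 → big-endian bytes:
  [0]=0xbc  [1]=0x01

bc 01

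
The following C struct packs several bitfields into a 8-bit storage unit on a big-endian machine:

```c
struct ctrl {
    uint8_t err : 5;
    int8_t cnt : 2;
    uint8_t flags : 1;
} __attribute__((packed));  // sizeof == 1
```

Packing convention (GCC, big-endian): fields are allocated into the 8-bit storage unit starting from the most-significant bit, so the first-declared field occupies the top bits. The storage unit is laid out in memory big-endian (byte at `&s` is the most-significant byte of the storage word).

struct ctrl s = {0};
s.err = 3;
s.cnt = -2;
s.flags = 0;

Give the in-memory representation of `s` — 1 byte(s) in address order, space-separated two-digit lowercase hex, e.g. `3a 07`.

[3+:5] err=3 & 0x1f = 0x3; word=0x18
[1+:2] cnt=-2 & 0x3 = 0x2; word=0x1c
[0+:1] flags=0 & 0x1 = 0x0; word=0x1c
word = 0x1c → big-endian bytes:
  [0]=0x1c

1c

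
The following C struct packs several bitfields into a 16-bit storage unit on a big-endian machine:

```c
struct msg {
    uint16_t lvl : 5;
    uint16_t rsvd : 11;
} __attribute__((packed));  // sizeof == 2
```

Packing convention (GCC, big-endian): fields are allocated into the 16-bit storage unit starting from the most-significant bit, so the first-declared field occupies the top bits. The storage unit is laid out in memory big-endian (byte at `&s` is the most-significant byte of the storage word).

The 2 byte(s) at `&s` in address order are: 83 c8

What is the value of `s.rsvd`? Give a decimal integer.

968

[0]=0x83 [1]=0xc8 (big-endian) → word 0x83c8
lvl [11+:5] = (word>>11) & 0x1f = 16
rsvd [0+:11] = (word>>0) & 0x7ff = 968  ←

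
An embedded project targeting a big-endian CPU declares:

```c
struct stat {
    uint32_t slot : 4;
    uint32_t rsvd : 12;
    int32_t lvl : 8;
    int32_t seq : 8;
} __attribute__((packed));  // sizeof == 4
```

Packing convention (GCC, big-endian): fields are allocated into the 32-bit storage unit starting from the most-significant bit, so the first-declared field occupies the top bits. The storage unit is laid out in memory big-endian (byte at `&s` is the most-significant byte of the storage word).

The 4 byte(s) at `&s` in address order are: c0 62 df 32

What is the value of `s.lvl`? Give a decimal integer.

[0]=0xc0 [1]=0x62 [2]=0xdf [3]=0x32 (big-endian) → word 0xc062df32
slot [28+:4] = (word>>28) & 0xf = 12
rsvd [16+:12] = (word>>16) & 0xfff = 98
lvl [8+:8] = (word>>8) & 0xff = 223  ←
seq [0+:8] = (word>>0) & 0xff = 50
lvl signed 8b, MSB=1: 223 - 256 = -33

-33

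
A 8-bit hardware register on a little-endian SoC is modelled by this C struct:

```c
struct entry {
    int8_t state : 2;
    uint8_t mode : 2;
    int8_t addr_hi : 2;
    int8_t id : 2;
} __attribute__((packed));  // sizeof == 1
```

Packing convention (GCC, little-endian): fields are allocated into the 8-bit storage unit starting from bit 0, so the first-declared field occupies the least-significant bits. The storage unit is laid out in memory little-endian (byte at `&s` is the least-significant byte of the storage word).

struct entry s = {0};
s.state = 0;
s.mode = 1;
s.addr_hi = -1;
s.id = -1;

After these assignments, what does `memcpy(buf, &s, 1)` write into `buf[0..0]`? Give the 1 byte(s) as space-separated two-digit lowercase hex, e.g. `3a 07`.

state (2b) val=0 bits=0x0 at bit 0: 0x00
mode (2b) val=1 bits=0x1 at bit 2: 0x04
addr_hi (2b) val=-1 bits=0x3 at bit 4: 0x34
id (2b) val=-1 bits=0x3 at bit 6: 0xf4
word = 0xf4 → little-endian bytes:
  [0]=0xf4

f4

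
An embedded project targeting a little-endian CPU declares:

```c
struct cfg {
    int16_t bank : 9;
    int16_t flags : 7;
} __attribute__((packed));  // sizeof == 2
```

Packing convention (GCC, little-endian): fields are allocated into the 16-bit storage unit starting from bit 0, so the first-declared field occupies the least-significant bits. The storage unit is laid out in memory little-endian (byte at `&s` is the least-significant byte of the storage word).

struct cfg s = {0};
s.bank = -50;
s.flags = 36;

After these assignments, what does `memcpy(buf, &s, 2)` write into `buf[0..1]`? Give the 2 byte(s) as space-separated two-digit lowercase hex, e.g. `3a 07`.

bank:9 = -50 → 0x1ce << 0 → word 0x01ce
flags:7 = 36 → 0x24 << 9 → word 0x49ce
word = 0x49ce → little-endian bytes:
  [0]=0xce  [1]=0x49

ce 49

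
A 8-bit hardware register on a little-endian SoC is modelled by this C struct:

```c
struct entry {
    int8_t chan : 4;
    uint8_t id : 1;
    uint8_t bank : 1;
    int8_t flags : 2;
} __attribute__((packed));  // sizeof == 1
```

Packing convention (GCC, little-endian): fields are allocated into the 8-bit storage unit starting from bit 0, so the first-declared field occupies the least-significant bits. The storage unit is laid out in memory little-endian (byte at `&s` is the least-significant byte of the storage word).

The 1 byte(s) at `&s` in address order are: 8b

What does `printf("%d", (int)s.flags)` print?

-2

[0]=0x8b (little-endian) → word 0x8b
chan [0+:4] = (word>>0) & 0xf = 11
id [4+:1] = (word>>4) & 0x1 = 0
bank [5+:1] = (word>>5) & 0x1 = 0
flags [6+:2] = (word>>6) & 0x3 = 2  ←
flags signed 2b, MSB=1: 2 - 4 = -2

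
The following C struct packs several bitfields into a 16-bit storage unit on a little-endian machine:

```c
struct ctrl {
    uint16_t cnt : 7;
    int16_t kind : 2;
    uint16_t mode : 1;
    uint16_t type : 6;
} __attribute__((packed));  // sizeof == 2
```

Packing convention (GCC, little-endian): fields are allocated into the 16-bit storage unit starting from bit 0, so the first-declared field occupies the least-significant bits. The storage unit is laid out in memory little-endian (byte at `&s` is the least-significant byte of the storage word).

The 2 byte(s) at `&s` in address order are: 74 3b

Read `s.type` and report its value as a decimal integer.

14

[0]=0x74 [1]=0x3b (little-endian) → word 0x3b74
cnt [0+:7] = (word>>0) & 0x7f = 116
kind [7+:2] = (word>>7) & 0x3 = 2
mode [9+:1] = (word>>9) & 0x1 = 1
type [10+:6] = (word>>10) & 0x3f = 14  ←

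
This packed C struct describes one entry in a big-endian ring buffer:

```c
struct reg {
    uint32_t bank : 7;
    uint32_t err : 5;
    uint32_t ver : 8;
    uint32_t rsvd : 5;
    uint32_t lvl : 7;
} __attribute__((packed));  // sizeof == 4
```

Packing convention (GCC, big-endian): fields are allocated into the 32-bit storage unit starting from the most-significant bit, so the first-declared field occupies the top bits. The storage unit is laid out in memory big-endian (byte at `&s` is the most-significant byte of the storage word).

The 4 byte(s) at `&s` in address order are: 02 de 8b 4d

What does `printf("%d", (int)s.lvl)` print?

77

[0]=0x02 [1]=0xde [2]=0x8b [3]=0x4d (big-endian) → word 0x02de8b4d
bank:7 @ bit 25 → (0x02de8b4d>>25)&0x7f = 0x1
err:5 @ bit 20 → (0x02de8b4d>>20)&0x1f = 0xd
ver:8 @ bit 12 → (0x02de8b4d>>12)&0xff = 0xe8
rsvd:5 @ bit 7 → (0x02de8b4d>>7)&0x1f = 0x16
lvl:7 @ bit 0 → (0x02de8b4d>>0)&0x7f = 0x4d  ←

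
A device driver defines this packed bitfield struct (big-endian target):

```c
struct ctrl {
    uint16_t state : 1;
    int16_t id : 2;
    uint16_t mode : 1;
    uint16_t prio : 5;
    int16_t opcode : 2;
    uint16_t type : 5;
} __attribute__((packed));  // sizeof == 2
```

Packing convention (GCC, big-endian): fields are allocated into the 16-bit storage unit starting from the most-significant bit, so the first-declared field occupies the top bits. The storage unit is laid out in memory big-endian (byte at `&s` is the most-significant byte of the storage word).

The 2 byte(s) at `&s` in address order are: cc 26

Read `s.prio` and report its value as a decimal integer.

24

[0]=0xcc [1]=0x26 (big-endian) → word 0xcc26
state:1 @ bit 15 → (0xcc26>>15)&0x1 = 0x1
id:2 @ bit 13 → (0xcc26>>13)&0x3 = 0x2
mode:1 @ bit 12 → (0xcc26>>12)&0x1 = 0x0
prio:5 @ bit 7 → (0xcc26>>7)&0x1f = 0x18  ←
opcode:2 @ bit 5 → (0xcc26>>5)&0x3 = 0x1
type:5 @ bit 0 → (0xcc26>>0)&0x1f = 0x6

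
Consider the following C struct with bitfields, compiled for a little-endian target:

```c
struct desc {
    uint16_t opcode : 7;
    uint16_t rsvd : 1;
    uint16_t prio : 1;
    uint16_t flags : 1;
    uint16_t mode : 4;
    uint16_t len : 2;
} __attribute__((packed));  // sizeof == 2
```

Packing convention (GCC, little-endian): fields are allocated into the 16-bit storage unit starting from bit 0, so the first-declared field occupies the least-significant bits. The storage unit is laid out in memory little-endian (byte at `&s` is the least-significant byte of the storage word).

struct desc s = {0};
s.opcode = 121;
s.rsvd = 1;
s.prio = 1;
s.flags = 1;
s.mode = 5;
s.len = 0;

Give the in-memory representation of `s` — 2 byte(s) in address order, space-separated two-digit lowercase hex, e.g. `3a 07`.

f9 17

opcode (7b) val=121 bits=0x79 at bit 0: 0x0079
rsvd (1b) val=1 bits=0x1 at bit 7: 0x00f9
prio (1b) val=1 bits=0x1 at bit 8: 0x01f9
flags (1b) val=1 bits=0x1 at bit 9: 0x03f9
mode (4b) val=5 bits=0x5 at bit 10: 0x17f9
len (2b) val=0 bits=0x0 at bit 14: 0x17f9
word = 0x17f9 → little-endian bytes:
  [0]=0xf9  [1]=0x17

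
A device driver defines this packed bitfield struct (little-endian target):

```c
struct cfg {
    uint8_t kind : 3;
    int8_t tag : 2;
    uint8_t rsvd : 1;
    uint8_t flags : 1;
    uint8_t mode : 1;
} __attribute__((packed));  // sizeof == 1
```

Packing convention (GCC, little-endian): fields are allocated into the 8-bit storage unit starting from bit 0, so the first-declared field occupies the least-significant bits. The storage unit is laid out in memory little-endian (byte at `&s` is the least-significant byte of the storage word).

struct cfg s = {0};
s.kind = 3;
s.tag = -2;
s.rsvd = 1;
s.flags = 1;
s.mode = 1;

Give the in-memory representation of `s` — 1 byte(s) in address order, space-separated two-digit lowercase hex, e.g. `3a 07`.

[0+:3] kind=3 & 0x7 = 0x3; word=0x03
[3+:2] tag=-2 & 0x3 = 0x2; word=0x13
[5+:1] rsvd=1 & 0x1 = 0x1; word=0x33
[6+:1] flags=1 & 0x1 = 0x1; word=0x73
[7+:1] mode=1 & 0x1 = 0x1; word=0xf3
word = 0xf3 → little-endian bytes:
  [0]=0xf3

f3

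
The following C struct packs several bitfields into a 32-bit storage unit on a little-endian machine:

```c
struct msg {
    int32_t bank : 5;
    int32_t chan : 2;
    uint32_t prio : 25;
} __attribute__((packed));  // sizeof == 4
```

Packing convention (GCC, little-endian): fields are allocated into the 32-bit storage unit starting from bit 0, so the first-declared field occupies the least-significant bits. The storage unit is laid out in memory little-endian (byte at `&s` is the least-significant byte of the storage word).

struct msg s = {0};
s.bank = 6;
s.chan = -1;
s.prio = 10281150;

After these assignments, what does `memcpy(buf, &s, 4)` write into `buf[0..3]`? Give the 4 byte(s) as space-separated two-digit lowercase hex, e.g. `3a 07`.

66 5f 70 4e

bank:5 = 6 → 0x6 << 0 → word 0x00000006
chan:2 = -1 → 0x3 << 5 → word 0x00000066
prio:25 = 10281150 → 0x9ce0be << 7 → word 0x4e705f66
word = 0x4e705f66 → little-endian bytes:
  [0]=0x66  [1]=0x5f  [2]=0x70  [3]=0x4e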